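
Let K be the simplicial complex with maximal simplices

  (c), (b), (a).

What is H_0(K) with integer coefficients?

H_0 = Z^3.

Take the total order a < b < c on the vertex set. Then K (dimension 0) consists of the simplices:

  0-simplices (3): a, b, c

so the chain groups are C_0 ≅ Z^3.

Now H_k = ker ∂_k / im ∂_{k+1}, so:

  H_0: rank C_0 − rank ∂_1 = 3 − 0 = 3, and there is no ∂_1, so H_0 ≅ Z^3.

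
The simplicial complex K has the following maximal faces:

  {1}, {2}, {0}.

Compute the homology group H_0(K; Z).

We work with the vertex ordering 0 < 1 < 2. The simplices of K, each written with vertices in increasing order, are:

  0-simplices (3): [0], [1], [2]

giving chain groups C_0 ≅ Z^3.

Now H_k = ker ∂_k / im ∂_{k+1}, so:

  H_0: rank C_0 − rank ∂_1 = 3 − 0 = 3, and there is no ∂_1, so H_0 ≅ Z^3.

H_0 ≅ Z^3.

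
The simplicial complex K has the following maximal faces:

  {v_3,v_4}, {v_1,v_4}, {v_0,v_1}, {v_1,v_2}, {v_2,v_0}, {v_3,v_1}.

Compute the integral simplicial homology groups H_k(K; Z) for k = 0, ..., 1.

H_0 = Z,  H_1 = Z^2.

Order the vertices as v_0 < v_1 < v_2 < v_3 < v_4. Listing each simplex with vertices in this order, K has dimension 1 with simplices:

  0-simplices (5): [v_0], [v_1], [v_2], [v_3], [v_4]
  1-simplices (6): [v_0,v_1], [v_0,v_2], [v_1,v_2], [v_1,v_3], [v_1,v_4], [v_3,v_4]

so the chain groups are C_0 ≅ Z^5, C_1 ≅ Z^6.

∂_1: C_1 → C_0 sends each edge [p,q] (with p < q) to q − p.
As a 5×6 matrix over Z this has rank 4, with invariant factors (1,1,1,1).

Now H_k = ker ∂_k / im ∂_{k+1}, so:

  H_0: rank C_0 − rank ∂_1 = 5 − 4 = 1, and the invariant factors of ∂_1 are all 1, so H_0 = Z.
  H_1: rank ker ∂_1 − rank ∂_2 = (6 − 4) − 0 = 2, and there is no ∂_2, so H_1 = Z^2.

As a check, the Euler characteristic is 5 − 6 = -1, which agrees with 1 − 2 = -1.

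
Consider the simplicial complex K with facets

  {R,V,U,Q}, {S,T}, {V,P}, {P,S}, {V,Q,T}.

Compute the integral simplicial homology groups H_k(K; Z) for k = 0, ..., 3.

H_0 ≅ Z,  H_1 ≅ Z,  H_2 = 0,  H_3 = 0.

K has 7 vertices, 11 edges, 5 triangles, 1 3-simplex.
rank ∂_0 = 0, rank ∂_1 = 6 ⇒ b_0 = 7 − 0 − 6 = 1; all invariant factors of ∂_1 are 1 so no torsion. So H_0 ≅ Z.
rank ∂_1 = 6, rank ∂_2 = 4 ⇒ b_1 = 11 − 6 − 4 = 1; all invariant factors of ∂_2 are 1 so no torsion. So H_1 ≅ Z.
rank ∂_2 = 4, rank ∂_3 = 1 ⇒ b_2 = 5 − 4 − 1 = 0; all invariant factors of ∂_3 are 1 so no torsion. So H_2 ≅ 0.
rank ∂_3 = 1, rank ∂_4 = 0 ⇒ b_3 = 1 − 1 − 0 = 0. So H_3 ≅ 0.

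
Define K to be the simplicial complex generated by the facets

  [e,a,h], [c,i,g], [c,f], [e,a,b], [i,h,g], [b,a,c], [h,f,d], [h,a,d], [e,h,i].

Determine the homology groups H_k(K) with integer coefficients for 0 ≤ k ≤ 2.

Order the vertices as a < b < c < d < e < f < g < h < i. Listing each simplex with vertices in this order, K has dimension 2 with simplices:

  0-simplices (9): a, b, c, d, e, f, g, h, i
  1-simplices (18): ab, ac, ad, ae, ah, bc, be, cf, cg, ci, df, dh, eh, ei, fh, gh, gi, hi
  2-simplices (8): abc, abe, adh, aeh, cgi, dfh, ehi, ghi

Hence C_0 ≅ Z^9, C_1 ≅ Z^18, C_2 ≅ Z^8.

The boundary map ∂_1: C_1 → C_0 maps an edge to its endpoints' difference, ∂[p,q] = q − p. For instance
  ∂be = e − b.
As a 9×18 matrix over Z this has rank 8, with invariant factors (1,1,1,1,1,1,1,1).

The boundary map ∂_2: C_2 → C_1 acts by ∂[p,q,r] = [q,r] − [p,r] + [p,q]. For instance
  ∂abc = bc − ac + ab,
  ∂abe = be − ae + ab.
The resulting 18×8 matrix has rank 8, and its Smith normal form has invariant factors (1,1,1,1,1,1,1,1).

Reading off H_k = ker ∂_k / im ∂_{k+1}:

  H_0: rank C_0 − rank ∂_1 = 9 − 8 = 1, and the invariant factors of ∂_1 are all 1, so H_0 ≅ Z.
  H_1: rank ker ∂_1 − rank ∂_2 = (18 − 8) − 8 = 2, and the invariant factors of ∂_2 are all 1, so H_1 ≅ Z^2.
  H_2: rank ker ∂_2 − rank ∂_3 = (8 − 8) − 0 = 0, and there is no ∂_3, so H_2 ≅ 0.

As a check, the Euler characteristic is 9 − 18 + 8 = -1, which agrees with 1 − 2 + 0 = -1.

H_0 = Z,  H_1 = Z^2,  H_2 = 0.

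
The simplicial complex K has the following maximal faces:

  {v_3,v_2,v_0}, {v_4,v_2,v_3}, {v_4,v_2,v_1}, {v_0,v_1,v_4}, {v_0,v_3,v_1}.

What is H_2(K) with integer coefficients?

H_2 = 0.

Take the total order v_0 < v_1 < v_2 < v_3 < v_4 on the vertex set. Then K (dimension 2) consists of the simplices:

  0-simplices (5): [v_0], [v_1], [v_2], [v_3], [v_4]
  1-simplices (10): [v_0,v_1], [v_0,v_2], [v_0,v_3], [v_0,v_4], [v_1,v_2], [v_1,v_3], [v_1,v_4], [v_2,v_3], [v_2,v_4], [v_3,v_4]
  2-simplices (5): [v_0,v_1,v_3], [v_0,v_1,v_4], [v_0,v_2,v_3], [v_1,v_2,v_4], [v_2,v_3,v_4]

giving chain groups C_0 ≅ Z^5, C_1 ≅ Z^10, C_2 ≅ Z^5.

The boundary map ∂_1: C_1 → C_0 sends each edge [p,q] (with p < q) to q − p.
The 5×10 boundary matrix has rank 4 and Smith normal form diag(1,1,1,1).

∂_2: C_2 → C_1 maps a triangle to the signed sum of its edges. For instance
  ∂[v_0,v_1,v_4] = [v_1,v_4] − [v_0,v_4] + [v_0,v_1],
  ∂[v_0,v_2,v_3] = [v_2,v_3] − [v_0,v_3] + [v_0,v_2].
This gives a 10×5 integer matrix of rank 5; reducing to Smith normal form yields diagonal entries (1,1,1,1,1).

From H_k ≅ ker(∂_k) / im(∂_{k+1}) we obtain:

  H_2: rank ker ∂_2 − rank ∂_3 = (5 − 5) − 0 = 0, and there is no ∂_3, so H_2 = 0.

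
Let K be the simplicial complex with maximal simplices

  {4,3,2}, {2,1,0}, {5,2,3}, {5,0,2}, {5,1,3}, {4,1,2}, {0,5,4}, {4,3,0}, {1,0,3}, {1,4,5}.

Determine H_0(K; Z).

H_0 = Z.

Order the vertices as 0 < 1 < 2 < 3 < 4 < 5. Listing each simplex with vertices in this order, K has dimension 2 with simplices:

  0-simplices (6): [0], [1], [2], [3], [4], [5]
  1-simplices (15): [0,1], [0,2], [0,3], [0,4], [0,5], [1,2], [1,3], [1,4], [1,5], [2,3], [2,4], [2,5], [3,4], [3,5], [4,5]
  2-simplices (10): [0,1,2], [0,1,3], [0,2,5], [0,3,4], [0,4,5], [1,2,4], [1,3,5], [1,4,5], [2,3,4], [2,3,5]

Hence C_0 ≅ Z^6, C_1 ≅ Z^15, C_2 ≅ Z^10.

The boundary map ∂_1: C_1 → C_0 maps an edge to its endpoints' difference, ∂[p,q] = q − p.
The 6×15 boundary matrix has rank 5 and Smith normal form diag(1,1,1,1,1).

∂_2: C_2 → C_1 acts by ∂[p,q,r] = [q,r] − [p,r] + [p,q]. For instance
  ∂[1,2,4] = [2,4] − [1,4] + [1,2],
  ∂[0,1,3] = [1,3] − [0,3] + [0,1].
The 15×10 boundary matrix has rank 10 and Smith normal form diag(1,1,1,1,1,1,1,1,1,2).

Reading off H_k = ker ∂_k / im ∂_{k+1}:

  H_0: rank C_0 − rank ∂_1 = 6 − 5 = 1, and the invariant factors of ∂_1 are all 1, so H_0 ≅ Z.

(K is a triangulation of the real projective plane RP^2.)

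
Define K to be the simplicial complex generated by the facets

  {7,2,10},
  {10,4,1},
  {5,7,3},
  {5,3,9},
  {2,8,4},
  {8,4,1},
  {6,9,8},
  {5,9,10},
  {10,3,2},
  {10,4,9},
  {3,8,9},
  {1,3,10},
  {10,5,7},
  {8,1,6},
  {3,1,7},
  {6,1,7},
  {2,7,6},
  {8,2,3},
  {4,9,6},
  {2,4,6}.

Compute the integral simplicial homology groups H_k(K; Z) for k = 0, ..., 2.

H_0 ≅ Z,  H_1 ≅ Z ⊕ Z/2,  H_2 = 0.

Fix the vertex order 1 < 2 < 3 < 4 < 5 < 6 < 7 < 8 < 9 < 10 and write every simplex with vertices in increasing order. Then dim K = 2 and the simplices of K are:

  0-simplices (10): [1], [2], [3], [4], [5], [6], [7], [8], [9], [10]
  1-simplices (30): (30 of them)
  2-simplices (20): (20 of them)

giving chain groups C_0 ≅ Z^10, C_1 ≅ Z^30, C_2 ≅ Z^20.

The boundary map ∂_1: C_1 → C_0 sends each edge [p,q] (with p < q) to q − p.
This gives a 10×30 integer matrix of rank 9; reducing to Smith normal form yields diagonal entries (1,1,1,1,1,1,1,1,1).

Boundary ∂_2: C_2 → C_1 acts by ∂[p,q,r] = [q,r] − [p,r] + [p,q]. For instance
  ∂[1,3,10] = [3,10] − [1,10] + [1,3],
  ∂[2,3,8] = [3,8] − [2,8] + [2,3].
This gives a 30×20 integer matrix of rank 20; reducing to Smith normal form yields diagonal entries (1,1,1,1,1,1,1,1,1,1,1,1,1,1,1,1,1,1,1,2).

From H_k ≅ ker(∂_k) / im(∂_{k+1}) we obtain:

  H_0: rank C_0 − rank ∂_1 = 10 − 9 = 1, and the invariant factors of ∂_1 are all 1, so H_0 = Z.
  H_1: rank ker ∂_1 − rank ∂_2 = (30 − 9) − 20 = 1, and ∂_2 has invariant factor 2 > 1, so H_1 = Z ⊕ Z/2.
  H_2: rank ker ∂_2 − rank ∂_3 = (20 − 20) − 0 = 0, and there is no ∂_3, so H_2 = 0.

As a check, the Euler characteristic is 10 − 30 + 20 = 0, which agrees with 1 − 1 + 0 = 0.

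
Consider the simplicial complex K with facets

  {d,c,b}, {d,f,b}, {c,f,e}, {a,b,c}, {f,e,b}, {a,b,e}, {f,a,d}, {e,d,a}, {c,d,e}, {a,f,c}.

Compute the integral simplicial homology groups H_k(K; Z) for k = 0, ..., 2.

H_0 = Z,  H_1 = Z/2,  H_2 = 0.

Fix the vertex order a < b < c < d < e < f and write every simplex with vertices in increasing order. Then dim K = 2 and the simplices of K are:

  0-simplices (6): a, b, c, d, e, f
  1-simplices (15): ab, ac, ad, ae, af, bc, bd, be, bf, cd, ce, cf, de, df, ef
  2-simplices (10): abc, abe, acf, ade, adf, bcd, bdf, bef, cde, cef

Hence C_0 ≅ Z^6, C_1 ≅ Z^15, C_2 ≅ Z^10.

Boundary ∂_1: C_1 → C_0 sends each edge [p,q] (with p < q) to q − p.
The resulting 6×15 matrix has rank 5, and its Smith normal form has invariant factors (1,1,1,1,1).

∂_2: C_2 → C_1 acts by ∂[p,q,r] = [q,r] − [p,r] + [p,q]. For instance
  ∂bdf = df − bf + bd,
  ∂bef = ef − bf + be.
The 15×10 boundary matrix has rank 10 and Smith normal form diag(1,1,1,1,1,1,1,1,1,2).

Reading off H_k = ker ∂_k / im ∂_{k+1}:

  H_0: rank C_0 − rank ∂_1 = 6 − 5 = 1, and the invariant factors of ∂_1 are all 1, so H_0 ≅ Z.
  H_1: rank ker ∂_1 − rank ∂_2 = (15 − 5) − 10 = 0, and ∂_2 has invariant factor 2 > 1, so H_1 ≅ Z/2.
  H_2: rank ker ∂_2 − rank ∂_3 = (10 − 10) − 0 = 0, and there is no ∂_3, so H_2 ≅ 0.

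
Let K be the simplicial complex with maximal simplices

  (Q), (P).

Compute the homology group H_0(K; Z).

H_0 = Z^2.

K has 2 vertices.
rank ∂_0 = 0, rank ∂_1 = 0 ⇒ b_0 = 2 − 0 − 0 = 2. So H_0 = Z^2.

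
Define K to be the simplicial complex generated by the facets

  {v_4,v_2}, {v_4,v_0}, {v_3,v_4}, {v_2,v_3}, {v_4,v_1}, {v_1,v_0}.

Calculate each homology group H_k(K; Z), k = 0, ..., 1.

H_0 ≅ Z,  H_1 ≅ Z^2.

K has 5 vertices, 6 edges.
rank ∂_0 = 0, rank ∂_1 = 4 ⇒ b_0 = 5 − 0 − 4 = 1; all invariant factors of ∂_1 are 1 so no torsion. So H_0 = Z.
rank ∂_1 = 4, rank ∂_2 = 0 ⇒ b_1 = 6 − 4 − 0 = 2. So H_1 = Z^2.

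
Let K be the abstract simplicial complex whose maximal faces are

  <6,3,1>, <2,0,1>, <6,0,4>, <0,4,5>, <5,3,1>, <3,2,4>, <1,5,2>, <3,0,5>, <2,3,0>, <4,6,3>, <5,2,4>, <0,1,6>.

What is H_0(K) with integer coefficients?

We work with the vertex ordering 0 < 1 < 2 < 3 < 4 < 5 < 6. The simplices of K, each written with vertices in increasing order, are:

  0-simplices (7): [0], [1], [2], [3], [4], [5], [6]
  1-simplices (18): [0,1], [0,2], [0,3], [0,4], [0,5], [0,6], [1,2], [1,3], [1,5], [1,6], [2,3], [2,4], [2,5], [3,4], [3,5], [3,6], [4,5], [4,6]
  2-simplices (12): [0,1,2], [0,1,6], [0,2,3], [0,3,5], [0,4,5], [0,4,6], [1,2,5], [1,3,5], [1,3,6], [2,3,4], [2,4,5], [3,4,6]

so the chain groups are C_0 ≅ Z^7, C_1 ≅ Z^18, C_2 ≅ Z^12.

Boundary ∂_1: C_1 → C_0 is given by ∂[p,q] = [q] − [p]. For instance
  ∂[4,5] = [5] − [4].
The 7×18 boundary matrix has rank 6 and Smith normal form diag(1,1,1,1,1,1).

The boundary map ∂_2: C_2 → C_1 maps a triangle to the signed sum of its edges. For instance
  ∂[0,4,6] = [4,6] − [0,6] + [0,4],
  ∂[0,4,5] = [4,5] − [0,5] + [0,4].
As a 18×12 matrix over Z this has rank 12, with invariant factors (1,1,1,1,1,1,1,1,1,1,1,2).

From H_k ≅ ker(∂_k) / im(∂_{k+1}) we obtain:

  H_0: rank C_0 − rank ∂_1 = 7 − 6 = 1, and the invariant factors of ∂_1 are all 1, so H_0 ≅ Z.

(K is a triangulation of the real projective plane RP^2.)

H_0 = Z.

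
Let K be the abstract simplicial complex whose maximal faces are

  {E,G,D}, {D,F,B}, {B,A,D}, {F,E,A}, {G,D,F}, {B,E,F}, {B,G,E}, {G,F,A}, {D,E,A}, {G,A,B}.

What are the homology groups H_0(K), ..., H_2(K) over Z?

Order the vertices as A < B < D < E < F < G. Listing each simplex with vertices in this order, K has dimension 2 with simplices:

  0-simplices (6): A, B, D, E, F, G
  1-simplices (15): AB, AD, AE, AF, AG, BD, BE, BF, BG, DE, DF, DG, EF, EG, FG
  2-simplices (10): ABD, ABG, ADE, AEF, AFG, BDF, BEF, BEG, DEG, DFG

so the chain groups are C_0 ≅ Z^6, C_1 ≅ Z^15, C_2 ≅ Z^10.

The boundary map ∂_1: C_1 → C_0 maps an edge to its endpoints' difference, ∂[p,q] = q − p. For instance
  ∂AF = F − A.
The 6×15 boundary matrix has rank 5 and Smith normal form diag(1,1,1,1,1).

∂_2: C_2 → C_1 maps a triangle to the signed sum of its edges. For instance
  ∂BEG = EG − BG + BE,
  ∂DEG = EG − DG + DE.
The resulting 15×10 matrix has rank 10, and its Smith normal form has invariant factors (1,1,1,1,1,1,1,1,1,2).

Computing H_k = (kernel of ∂_k) / (image of ∂_{k+1}):

  H_0: rank C_0 − rank ∂_1 = 6 − 5 = 1, and the invariant factors of ∂_1 are all 1, so H_0 ≅ Z.
  H_1: rank ker ∂_1 − rank ∂_2 = (15 − 5) − 10 = 0, and ∂_2 has invariant factor 2 > 1, so H_1 ≅ Z_2.
  H_2: rank ker ∂_2 − rank ∂_3 = (10 − 10) − 0 = 0, and there is no ∂_3, so H_2 ≅ 0.

(K is a triangulation of the real projective plane RP^2.)

H_0 ≅ Z,  H_1 ≅ Z_2,  H_2 = 0.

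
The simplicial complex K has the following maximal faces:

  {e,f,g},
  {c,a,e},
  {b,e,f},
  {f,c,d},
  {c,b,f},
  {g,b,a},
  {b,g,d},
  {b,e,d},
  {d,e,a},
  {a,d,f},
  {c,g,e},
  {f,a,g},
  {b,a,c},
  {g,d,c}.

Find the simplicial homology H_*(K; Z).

H_0 = Z,  H_1 = Z^2,  H_2 = Z.

Order the vertices as a < b < c < d < e < f < g. Listing each simplex with vertices in this order, K has dimension 2 with simplices:

  0-simplices (7): a, b, c, d, e, f, g
  1-simplices (21): ab, ac, ad, ae, af, ag, bc, bd, be, bf, bg, cd, ce, cf, cg, de, df, dg, ef, eg, fg
  2-simplices (14): abc, abg, ace, ade, adf, afg, bcf, bde, bdg, bef, cdf, cdg, ceg, efg

giving chain groups C_0 ≅ Z^7, C_1 ≅ Z^21, C_2 ≅ Z^14.

The boundary map ∂_1: C_1 → C_0 sends each edge [p,q] (with p < q) to q − p. For instance
  ∂ac = c − a.
This gives a 7×21 integer matrix of rank 6; reducing to Smith normal form yields diagonal entries (1,1,1,1,1,1).

∂_2: C_2 → C_1 acts by ∂[p,q,r] = [q,r] − [p,r] + [p,q]. For instance
  ∂ceg = eg − cg + ce,
  ∂adf = df − af + ad.
This gives a 21×14 integer matrix of rank 13; reducing to Smith normal form yields diagonal entries (1,1,1,1,1,1,1,1,1,1,1,1,1).

Now H_k = ker ∂_k / im ∂_{k+1}, so:

  H_0: rank C_0 − rank ∂_1 = 7 − 6 = 1, and the invariant factors of ∂_1 are all 1, so H_0 ≅ Z.
  H_1: rank ker ∂_1 − rank ∂_2 = (21 − 6) − 13 = 2, and the invariant factors of ∂_2 are all 1, so H_1 ≅ Z^2.
  H_2: rank ker ∂_2 − rank ∂_3 = (14 − 13) − 0 = 1, and there is no ∂_3, so H_2 ≅ Z.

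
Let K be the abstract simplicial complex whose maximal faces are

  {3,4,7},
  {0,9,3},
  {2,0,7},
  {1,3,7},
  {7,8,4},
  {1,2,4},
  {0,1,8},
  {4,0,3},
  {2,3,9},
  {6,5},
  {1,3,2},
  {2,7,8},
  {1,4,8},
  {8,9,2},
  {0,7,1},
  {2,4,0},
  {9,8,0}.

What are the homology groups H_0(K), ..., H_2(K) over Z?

H_0 = Z^2,  H_1 = Z^2,  H_2 = Z.

Take the total order 0 < 1 < 2 < 3 < 4 < 5 < 6 < 7 < 8 < 9 on the vertex set. Then K (dimension 2) consists of the simplices:

  0-simplices (10): [0], [1], [2], [3], [4], [5], [6], [7], [8], [9]
  1-simplices (25): (25 of them)
  2-simplices (16): [0,1,7], [0,1,8], [0,2,4], [0,2,7], [0,3,4], [0,3,9], [0,8,9], [1,2,3], [1,2,4], [1,3,7], [1,4,8], [2,3,9], [2,7,8], [2,8,9], [3,4,7], [4,7,8]

giving chain groups C_0 ≅ Z^10, C_1 ≅ Z^25, C_2 ≅ Z^16.

The boundary map ∂_1: C_1 → C_0 sends each edge [p,q] (with p < q) to q − p. For instance
  ∂[1,4] = [4] − [1].
The 10×25 boundary matrix has rank 8 and Smith normal form diag(1,1,1,1,1,1,1,1).

The boundary map ∂_2: C_2 → C_1 maps a triangle to the signed sum of its edges. For instance
  ∂[0,3,4] = [3,4] − [0,4] + [0,3],
  ∂[2,7,8] = [7,8] − [2,8] + [2,7].
As a 25×16 matrix over Z this has rank 15, with invariant factors (1,1,1,1,1,1,1,1,1,1,1,1,1,1,1).

From H_k ≅ ker(∂_k) / im(∂_{k+1}) we obtain:

  H_0: rank C_0 − rank ∂_1 = 10 − 8 = 2, and the invariant factors of ∂_1 are all 1, so H_0 = Z^2.
  H_1: rank ker ∂_1 − rank ∂_2 = (25 − 8) − 15 = 2, and the invariant factors of ∂_2 are all 1, so H_1 = Z^2.
  H_2: rank ker ∂_2 − rank ∂_3 = (16 − 15) − 0 = 1, and there is no ∂_3, so H_2 = Z.

(K is a triangulation of the disjoint union of the 1-simplex and the torus T^2.)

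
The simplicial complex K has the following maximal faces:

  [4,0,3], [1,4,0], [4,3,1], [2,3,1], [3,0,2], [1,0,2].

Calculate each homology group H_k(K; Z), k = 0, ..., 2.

Take the total order 0 < 1 < 2 < 3 < 4 on the vertex set. Then K (dimension 2) consists of the simplices:

  0-simplices (5): [0], [1], [2], [3], [4]
  1-simplices (9): [0,1], [0,2], [0,3], [0,4], [1,2], [1,3], [1,4], [2,3], [3,4]
  2-simplices (6): [0,1,2], [0,1,4], [0,2,3], [0,3,4], [1,2,3], [1,3,4]

Hence C_0 ≅ Z^5, C_1 ≅ Z^9, C_2 ≅ Z^6.

∂_1: C_1 → C_0 maps an edge to its endpoints' difference, ∂[p,q] = q − p.
This gives a 5×9 integer matrix of rank 4; reducing to Smith normal form yields diagonal entries (1,1,1,1).

The boundary map ∂_2: C_2 → C_1 maps a triangle to the signed sum of its edges. For instance
  ∂[0,2,3] = [2,3] − [0,3] + [0,2],
  ∂[0,1,2] = [1,2] − [0,2] + [0,1].
As a 9×6 matrix over Z this has rank 5, with invariant factors (1,1,1,1,1).

From H_k ≅ ker(∂_k) / im(∂_{k+1}) we obtain:

  H_0: rank C_0 − rank ∂_1 = 5 − 4 = 1, and the invariant factors of ∂_1 are all 1, so H_0 = Z.
  H_1: rank ker ∂_1 − rank ∂_2 = (9 − 4) − 5 = 0, and the invariant factors of ∂_2 are all 1, so H_1 = 0.
  H_2: rank ker ∂_2 − rank ∂_3 = (6 − 5) − 0 = 1, and there is no ∂_3, so H_2 = Z.

H_0 ≅ Z,  H_1 = 0,  H_2 ≅ Z.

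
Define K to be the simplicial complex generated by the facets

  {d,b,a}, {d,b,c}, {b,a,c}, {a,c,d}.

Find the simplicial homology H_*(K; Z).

H_0 = Z,  H_1 = 0,  H_2 = Z.

Take the total order a < b < c < d on the vertex set. Then K (dimension 2) consists of the simplices:

  0-simplices (4): a, b, c, d
  1-simplices (6): ab, ac, ad, bc, bd, cd
  2-simplices (4): abc, abd, acd, bcd

giving chain groups C_0 ≅ Z^4, C_1 ≅ Z^6, C_2 ≅ Z^4.

∂_1: C_1 → C_0 sends each edge [p,q] (with p < q) to q − p. For instance
  ∂bd = d − b.
This gives a 4×6 integer matrix of rank 3; reducing to Smith normal form yields diagonal entries (1,1,1).

Boundary ∂_2: C_2 → C_1 acts by ∂[p,q,r] = [q,r] − [p,r] + [p,q]. For instance
  ∂abd = bd − ad + ab,
  ∂acd = cd − ad + ac.
The resulting 6×4 matrix has rank 3, and its Smith normal form has invariant factors (1,1,1).

Computing H_k = (kernel of ∂_k) / (image of ∂_{k+1}):

  H_0: rank C_0 − rank ∂_1 = 4 − 3 = 1, and the invariant factors of ∂_1 are all 1, so H_0 = Z.
  H_1: rank ker ∂_1 − rank ∂_2 = (6 − 3) − 3 = 0, and the invariant factors of ∂_2 are all 1, so H_1 = 0.
  H_2: rank ker ∂_2 − rank ∂_3 = (4 − 3) − 0 = 1, and there is no ∂_3, so H_2 = Z.

As a check, the Euler characteristic is 4 − 6 + 4 = 2, which agrees with 1 − 0 + 1 = 2.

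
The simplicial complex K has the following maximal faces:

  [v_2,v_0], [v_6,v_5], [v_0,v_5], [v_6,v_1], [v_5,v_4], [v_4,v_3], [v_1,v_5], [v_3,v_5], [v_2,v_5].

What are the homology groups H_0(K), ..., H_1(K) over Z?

Order the vertices as v_0 < v_1 < v_2 < v_3 < v_4 < v_5 < v_6. Listing each simplex with vertices in this order, K has dimension 1 with simplices:

  0-simplices (7): [v_0], [v_1], [v_2], [v_3], [v_4], [v_5], [v_6]
  1-simplices (9): [v_0,v_2], [v_0,v_5], [v_1,v_5], [v_1,v_6], [v_2,v_5], [v_3,v_4], [v_3,v_5], [v_4,v_5], [v_5,v_6]

Hence C_0 ≅ Z^7, C_1 ≅ Z^9.

The boundary map ∂_1: C_1 → C_0 is given by ∂[p,q] = [q] − [p].
The resulting 7×9 matrix has rank 6, and its Smith normal form has invariant factors (1,1,1,1,1,1).

Computing H_k = (kernel of ∂_k) / (image of ∂_{k+1}):

  H_0: rank C_0 − rank ∂_1 = 7 − 6 = 1, and the invariant factors of ∂_1 are all 1, so H_0 ≅ Z.
  H_1: rank ker ∂_1 − rank ∂_2 = (9 − 6) − 0 = 3, and there is no ∂_2, so H_1 ≅ Z^3.

As a check, the Euler characteristic is 7 − 9 = -2, which agrees with 1 − 3 = -2.
(K is a triangulation of a wedge of 3 circles.)

H_0 = Z,  H_1 = Z^3.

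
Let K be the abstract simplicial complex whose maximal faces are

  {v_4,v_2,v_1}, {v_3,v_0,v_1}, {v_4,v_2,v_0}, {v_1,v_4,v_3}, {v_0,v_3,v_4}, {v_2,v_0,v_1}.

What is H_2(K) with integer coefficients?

H_2 = Z.

Take the total order v_0 < v_1 < v_2 < v_3 < v_4 on the vertex set. Then K (dimension 2) consists of the simplices:

  0-simplices (5): [v_0], [v_1], [v_2], [v_3], [v_4]
  1-simplices (9): [v_0,v_1], [v_0,v_2], [v_0,v_3], [v_0,v_4], [v_1,v_2], [v_1,v_3], [v_1,v_4], [v_2,v_4], [v_3,v_4]
  2-simplices (6): [v_0,v_1,v_2], [v_0,v_1,v_3], [v_0,v_2,v_4], [v_0,v_3,v_4], [v_1,v_2,v_4], [v_1,v_3,v_4]

Hence C_0 ≅ Z^5, C_1 ≅ Z^9, C_2 ≅ Z^6.

Boundary ∂_1: C_1 → C_0 is given by ∂[p,q] = [q] − [p].
The 5×9 boundary matrix has rank 4 and Smith normal form diag(1,1,1,1).

∂_2: C_2 → C_1 sends each 2-simplex [p,q,r] to [q,r] − [p,r] + [p,q]. For instance
  ∂[v_0,v_2,v_4] = [v_2,v_4] − [v_0,v_4] + [v_0,v_2],
  ∂[v_0,v_3,v_4] = [v_3,v_4] − [v_0,v_4] + [v_0,v_3].
This gives a 9×6 integer matrix of rank 5; reducing to Smith normal form yields diagonal entries (1,1,1,1,1).

Reading off H_k = ker ∂_k / im ∂_{k+1}:

  H_2: rank ker ∂_2 − rank ∂_3 = (6 − 5) − 0 = 1, and there is no ∂_3, so H_2 ≅ Z.

(K is a triangulation of the 2-sphere S^2.)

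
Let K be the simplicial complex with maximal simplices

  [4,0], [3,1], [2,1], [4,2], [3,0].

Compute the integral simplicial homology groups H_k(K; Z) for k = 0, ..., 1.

Take the total order 0 < 1 < 2 < 3 < 4 on the vertex set. Then K (dimension 1) consists of the simplices:

  0-simplices (5): [0], [1], [2], [3], [4]
  1-simplices (5): [0,3], [0,4], [1,2], [1,3], [2,4]

giving chain groups C_0 ≅ Z^5, C_1 ≅ Z^5.

Boundary ∂_1: C_1 → C_0 sends each edge [p,q] (with p < q) to q − p.
This gives a 5×5 integer matrix of rank 4; reducing to Smith normal form yields diagonal entries (1,1,1,1).

Now H_k = ker ∂_k / im ∂_{k+1}, so:

  H_0: rank C_0 − rank ∂_1 = 5 − 4 = 1, and the invariant factors of ∂_1 are all 1, so H_0 ≅ Z.
  H_1: rank ker ∂_1 − rank ∂_2 = (5 − 4) − 0 = 1, and there is no ∂_2, so H_1 ≅ Z.

H_0 ≅ Z,  H_1 ≅ Z.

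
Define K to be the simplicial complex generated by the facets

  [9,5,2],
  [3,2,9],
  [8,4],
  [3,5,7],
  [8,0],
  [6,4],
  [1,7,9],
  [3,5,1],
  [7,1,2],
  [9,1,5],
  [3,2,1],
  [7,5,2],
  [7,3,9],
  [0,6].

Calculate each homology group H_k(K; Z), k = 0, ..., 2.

H_0 = Z^2,  H_1 = Z ⊕ Z/2,  H_2 = 0.

Take the total order 0 < 1 < 2 < 3 < 4 < 5 < 6 < 7 < 8 < 9 on the vertex set. Then K (dimension 2) consists of the simplices:

  0-simplices (10): [0], [1], [2], [3], [4], [5], [6], [7], [8], [9]
  1-simplices (19): [0,6], [0,8], [1,2], [1,3], [1,5], [1,7], [1,9], [2,3], [2,5], [2,7], [2,9], [3,5], [3,7], [3,9], [4,6], [4,8], [5,7], [5,9], [7,9]
  2-simplices (10): [1,2,3], [1,2,7], [1,3,5], [1,5,9], [1,7,9], [2,3,9], [2,5,7], [2,5,9], [3,5,7], [3,7,9]

giving chain groups C_0 ≅ Z^10, C_1 ≅ Z^19, C_2 ≅ Z^10.

∂_1: C_1 → C_0 is given by ∂[p,q] = [q] − [p].
The 10×19 boundary matrix has rank 8 and Smith normal form diag(1,1,1,1,1,1,1,1).

The boundary map ∂_2: C_2 → C_1 sends each 2-simplex [p,q,r] to [q,r] − [p,r] + [p,q]. For instance
  ∂[2,3,9] = [3,9] − [2,9] + [2,3],
  ∂[2,5,9] = [5,9] − [2,9] + [2,5].
As a 19×10 matrix over Z this has rank 10, with invariant factors (1,1,1,1,1,1,1,1,1,2).

Computing H_k = (kernel of ∂_k) / (image of ∂_{k+1}):

  H_0: rank C_0 − rank ∂_1 = 10 − 8 = 2, and the invariant factors of ∂_1 are all 1, so H_0 = Z^2.
  H_1: rank ker ∂_1 − rank ∂_2 = (19 − 8) − 10 = 1, and ∂_2 has invariant factor 2 > 1, so H_1 = Z ⊕ Z/2.
  H_2: rank ker ∂_2 − rank ∂_3 = (10 − 10) − 0 = 0, and there is no ∂_3, so H_2 = 0.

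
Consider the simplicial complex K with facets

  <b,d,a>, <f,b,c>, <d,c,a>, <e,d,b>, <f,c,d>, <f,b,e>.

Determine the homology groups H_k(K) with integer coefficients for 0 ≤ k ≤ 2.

Order the vertices as a < b < c < d < e < f. Listing each simplex with vertices in this order, K has dimension 2 with simplices:

  0-simplices (6): a, b, c, d, e, f
  1-simplices (12): ab, ac, ad, bc, bd, be, bf, cd, cf, de, df, ef
  2-simplices (6): abd, acd, bcf, bde, bef, cdf

Hence C_0 ≅ Z^6, C_1 ≅ Z^12, C_2 ≅ Z^6.

The boundary map ∂_1: C_1 → C_0 is given by ∂[p,q] = [q] − [p]. For instance
  ∂ad = d − a.
The resulting 6×12 matrix has rank 5, and its Smith normal form has invariant factors (1,1,1,1,1).

The boundary map ∂_2: C_2 → C_1 sends each 2-simplex [p,q,r] to [q,r] − [p,r] + [p,q]. For instance
  ∂acd = cd − ad + ac,
  ∂cdf = df − cf + cd.
The resulting 12×6 matrix has rank 6, and its Smith normal form has invariant factors (1,1,1,1,1,1).

From H_k ≅ ker(∂_k) / im(∂_{k+1}) we obtain:

  H_0: rank C_0 − rank ∂_1 = 6 − 5 = 1, and the invariant factors of ∂_1 are all 1, so H_0 ≅ Z.
  H_1: rank ker ∂_1 − rank ∂_2 = (12 − 5) − 6 = 1, and the invariant factors of ∂_2 are all 1, so H_1 ≅ Z.
  H_2: rank ker ∂_2 − rank ∂_3 = (6 − 6) − 0 = 0, and there is no ∂_3, so H_2 ≅ 0.

As a check, the Euler characteristic is 6 − 12 + 6 = 0, which agrees with 1 − 1 + 0 = 0.
(K is a triangulation of the cylinder S^1 x I.)

H_0 ≅ Z,  H_1 ≅ Z,  H_2 = 0.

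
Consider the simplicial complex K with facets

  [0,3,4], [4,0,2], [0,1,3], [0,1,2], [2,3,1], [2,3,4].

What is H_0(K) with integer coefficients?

Take the total order 0 < 1 < 2 < 3 < 4 on the vertex set. Then K (dimension 2) consists of the simplices:

  0-simplices (5): [0], [1], [2], [3], [4]
  1-simplices (9): [0,1], [0,2], [0,3], [0,4], [1,2], [1,3], [2,3], [2,4], [3,4]
  2-simplices (6): [0,1,2], [0,1,3], [0,2,4], [0,3,4], [1,2,3], [2,3,4]

giving chain groups C_0 ≅ Z^5, C_1 ≅ Z^9, C_2 ≅ Z^6.

∂_1: C_1 → C_0 is given by ∂[p,q] = [q] − [p].
The resulting 5×9 matrix has rank 4, and its Smith normal form has invariant factors (1,1,1,1).

Boundary ∂_2: C_2 → C_1 maps a triangle to the signed sum of its edges. For instance
  ∂[2,3,4] = [3,4] − [2,4] + [2,3],
  ∂[0,1,2] = [1,2] − [0,2] + [0,1].
As a 9×6 matrix over Z this has rank 5, with invariant factors (1,1,1,1,1).

Now H_k = ker ∂_k / im ∂_{k+1}, so:

  H_0: rank C_0 − rank ∂_1 = 5 − 4 = 1, and the invariant factors of ∂_1 are all 1, so H_0 ≅ Z.

H_0 = Z.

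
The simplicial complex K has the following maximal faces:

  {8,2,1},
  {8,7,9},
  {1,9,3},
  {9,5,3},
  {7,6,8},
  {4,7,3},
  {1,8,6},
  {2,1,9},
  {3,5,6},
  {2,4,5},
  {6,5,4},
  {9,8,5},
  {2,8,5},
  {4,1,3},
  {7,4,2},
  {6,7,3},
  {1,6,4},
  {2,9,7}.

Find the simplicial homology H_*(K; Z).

H_0 = Z,  H_1 = Z ⊕ Z/2,  H_2 = 0.

K has 9 vertices, 27 edges, 18 triangles.
rank ∂_0 = 0, rank ∂_1 = 8 ⇒ b_0 = 9 − 0 − 8 = 1; all invariant factors of ∂_1 are 1 so no torsion. So H_0 = Z.
rank ∂_1 = 8, rank ∂_2 = 18 ⇒ b_1 = 27 − 8 − 18 = 1; ∂_2 has invariant factor(s) [2] giving torsion. So H_1 = Z ⊕ Z/2.
rank ∂_2 = 18, rank ∂_3 = 0 ⇒ b_2 = 18 − 18 − 0 = 0. So H_2 = 0.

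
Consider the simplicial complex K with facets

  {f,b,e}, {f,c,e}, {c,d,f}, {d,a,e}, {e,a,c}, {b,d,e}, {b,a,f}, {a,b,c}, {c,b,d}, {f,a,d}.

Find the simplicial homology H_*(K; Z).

Take the total order a < b < c < d < e < f on the vertex set. Then K (dimension 2) consists of the simplices:

  0-simplices (6): a, b, c, d, e, f
  1-simplices (15): ab, ac, ad, ae, af, bc, bd, be, bf, cd, ce, cf, de, df, ef
  2-simplices (10): abc, abf, ace, ade, adf, bcd, bde, bef, cdf, cef

so the chain groups are C_0 ≅ Z^6, C_1 ≅ Z^15, C_2 ≅ Z^10.

Boundary ∂_1: C_1 → C_0 is given by ∂[p,q] = [q] − [p]. For instance
  ∂df = f − d.
The 6×15 boundary matrix has rank 5 and Smith normal form diag(1,1,1,1,1).

∂_2: C_2 → C_1 sends each 2-simplex [p,q,r] to [q,r] − [p,r] + [p,q]. For instance
  ∂ade = de − ae + ad,
  ∂adf = df − af + ad.
As a 15×10 matrix over Z this has rank 10, with invariant factors (1,1,1,1,1,1,1,1,1,2).

Now H_k = ker ∂_k / im ∂_{k+1}, so:

  H_0: rank C_0 − rank ∂_1 = 6 − 5 = 1, and the invariant factors of ∂_1 are all 1, so H_0 ≅ Z.
  H_1: rank ker ∂_1 − rank ∂_2 = (15 − 5) − 10 = 0, and ∂_2 has invariant factor 2 > 1, so H_1 ≅ Z_2.
  H_2: rank ker ∂_2 − rank ∂_3 = (10 − 10) − 0 = 0, and there is no ∂_3, so H_2 ≅ 0.

H_0 ≅ Z,  H_1 ≅ Z_2,  H_2 = 0.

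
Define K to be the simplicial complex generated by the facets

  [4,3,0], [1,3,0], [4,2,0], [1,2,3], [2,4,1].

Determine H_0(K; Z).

We work with the vertex ordering 0 < 1 < 2 < 3 < 4. The simplices of K, each written with vertices in increasing order, are:

  0-simplices (5): [0], [1], [2], [3], [4]
  1-simplices (10): [0,1], [0,2], [0,3], [0,4], [1,2], [1,3], [1,4], [2,3], [2,4], [3,4]
  2-simplices (5): [0,1,3], [0,2,4], [0,3,4], [1,2,3], [1,2,4]

Hence C_0 ≅ Z^5, C_1 ≅ Z^10, C_2 ≅ Z^5.

∂_1: C_1 → C_0 sends each edge [p,q] (with p < q) to q − p. For instance
  ∂[1,4] = [4] − [1].
The resulting 5×10 matrix has rank 4, and its Smith normal form has invariant factors (1,1,1,1).

The boundary map ∂_2: C_2 → C_1 sends each 2-simplex [p,q,r] to [q,r] − [p,r] + [p,q]. For instance
  ∂[0,3,4] = [3,4] − [0,4] + [0,3],
  ∂[1,2,3] = [2,3] − [1,3] + [1,2].
This gives a 10×5 integer matrix of rank 5; reducing to Smith normal form yields diagonal entries (1,1,1,1,1).

Now H_k = ker ∂_k / im ∂_{k+1}, so:

  H_0: rank C_0 − rank ∂_1 = 5 − 4 = 1, and the invariant factors of ∂_1 are all 1, so H_0 = Z.

H_0 = Z.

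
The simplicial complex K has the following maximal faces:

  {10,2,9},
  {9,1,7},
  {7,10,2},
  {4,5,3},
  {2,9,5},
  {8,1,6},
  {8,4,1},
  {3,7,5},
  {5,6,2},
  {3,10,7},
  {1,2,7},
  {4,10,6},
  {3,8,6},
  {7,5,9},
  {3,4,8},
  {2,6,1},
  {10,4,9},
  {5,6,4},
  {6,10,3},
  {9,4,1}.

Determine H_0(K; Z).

H_0 = Z.

Take the total order 1 < 2 < 3 < 4 < 5 < 6 < 7 < 8 < 9 < 10 on the vertex set. Then K (dimension 2) consists of the simplices:

  0-simplices (10): [1], [2], [3], [4], [5], [6], [7], [8], [9], [10]
  1-simplices (30): (30 of them)
  2-simplices (20): (20 of them)

so the chain groups are C_0 ≅ Z^10, C_1 ≅ Z^30, C_2 ≅ Z^20.

The boundary map ∂_1: C_1 → C_0 is given by ∂[p,q] = [q] − [p]. For instance
  ∂[1,6] = [6] − [1].
This gives a 10×30 integer matrix of rank 9; reducing to Smith normal form yields diagonal entries (1,1,1,1,1,1,1,1,1).

∂_2: C_2 → C_1 maps a triangle to the signed sum of its edges. For instance
  ∂[1,4,9] = [4,9] − [1,9] + [1,4],
  ∂[1,2,6] = [2,6] − [1,6] + [1,2].
The 30×20 boundary matrix has rank 20 and Smith normal form diag(1,1,1,1,1,1,1,1,1,1,1,1,1,1,1,1,1,1,1,2).

Now H_k = ker ∂_k / im ∂_{k+1}, so:

  H_0: rank C_0 − rank ∂_1 = 10 − 9 = 1, and the invariant factors of ∂_1 are all 1, so H_0 = Z.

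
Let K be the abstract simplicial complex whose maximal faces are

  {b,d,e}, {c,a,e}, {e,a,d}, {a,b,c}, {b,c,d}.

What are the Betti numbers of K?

b_0 = 1, b_1 = 1, b_2 = 0.

We work with the vertex ordering a < b < c < d < e. The simplices of K, each written with vertices in increasing order, are:

  0-simplices (5): a, b, c, d, e
  1-simplices (10): ab, ac, ad, ae, bc, bd, be, cd, ce, de
  2-simplices (5): abc, ace, ade, bcd, bde

Hence C_0 ≅ Z^5, C_1 ≅ Z^10, C_2 ≅ Z^5.

The boundary map ∂_1: C_1 → C_0 maps an edge to its endpoints' difference, ∂[p,q] = q − p. For instance
  ∂de = e − d.
This gives a 5×10 integer matrix of rank 4; reducing to Smith normal form yields diagonal entries (1,1,1,1).

The boundary map ∂_2: C_2 → C_1 acts by ∂[p,q,r] = [q,r] − [p,r] + [p,q]. For instance
  ∂ace = ce − ae + ac,
  ∂ade = de − ae + ad.
The 10×5 boundary matrix has rank 5 and Smith normal form diag(1,1,1,1,1).

Now H_k = ker ∂_k / im ∂_{k+1}, so:

  H_0: rank C_0 − rank ∂_1 = 5 − 4 = 1, and the invariant factors of ∂_1 are all 1, so H_0 ≅ Z.
  H_1: rank ker ∂_1 − rank ∂_2 = (10 − 4) − 5 = 1, and the invariant factors of ∂_2 are all 1, so H_1 ≅ Z.
  H_2: rank ker ∂_2 − rank ∂_3 = (5 − 5) − 0 = 0, and there is no ∂_3, so H_2 ≅ 0.

(K is a triangulation of the Möbius band.)

Hence the Betti numbers are b_0 = 1, b_1 = 1, b_2 = 0.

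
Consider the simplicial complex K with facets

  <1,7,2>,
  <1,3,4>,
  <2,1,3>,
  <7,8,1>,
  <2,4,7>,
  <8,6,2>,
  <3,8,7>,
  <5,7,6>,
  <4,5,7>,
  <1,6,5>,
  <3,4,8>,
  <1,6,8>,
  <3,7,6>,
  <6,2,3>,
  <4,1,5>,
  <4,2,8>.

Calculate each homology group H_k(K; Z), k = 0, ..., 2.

H_0 ≅ Z,  H_1 ≅ Z^2,  H_2 ≅ Z.

Fix the vertex order 1 < 2 < 3 < 4 < 5 < 6 < 7 < 8 and write every simplex with vertices in increasing order. Then dim K = 2 and the simplices of K are:

  0-simplices (8): [1], [2], [3], [4], [5], [6], [7], [8]
  1-simplices (24): (24 of them)
  2-simplices (16): [1,2,3], [1,2,7], [1,3,4], [1,4,5], [1,5,6], [1,6,8], [1,7,8], [2,3,6], [2,4,7], [2,4,8], [2,6,8], [3,4,8], [3,6,7], [3,7,8], [4,5,7], [5,6,7]

Hence C_0 ≅ Z^8, C_1 ≅ Z^24, C_2 ≅ Z^16.

∂_1: C_1 → C_0 sends each edge [p,q] (with p < q) to q − p.
As a 8×24 matrix over Z this has rank 7, with invariant factors (1,1,1,1,1,1,1).

∂_2: C_2 → C_1 maps a triangle to the signed sum of its edges. For instance
  ∂[2,4,8] = [4,8] − [2,8] + [2,4],
  ∂[3,7,8] = [7,8] − [3,8] + [3,7].
The resulting 24×16 matrix has rank 15, and its Smith normal form has invariant factors (1,1,1,1,1,1,1,1,1,1,1,1,1,1,1).

Reading off H_k = ker ∂_k / im ∂_{k+1}:

  H_0: rank C_0 − rank ∂_1 = 8 − 7 = 1, and the invariant factors of ∂_1 are all 1, so H_0 = Z.
  H_1: rank ker ∂_1 − rank ∂_2 = (24 − 7) − 15 = 2, and the invariant factors of ∂_2 are all 1, so H_1 = Z^2.
  H_2: rank ker ∂_2 − rank ∂_3 = (16 − 15) − 0 = 1, and there is no ∂_3, so H_2 = Z.

As a check, the Euler characteristic is 8 − 24 + 16 = 0, which agrees with 1 − 2 + 1 = 0.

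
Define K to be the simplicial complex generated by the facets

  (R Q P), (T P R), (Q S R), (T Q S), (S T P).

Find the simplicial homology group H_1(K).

Order the vertices as P < Q < R < S < T. Listing each simplex with vertices in this order, K has dimension 2 with simplices:

  0-simplices (5): P, Q, R, S, T
  1-simplices (10): PQ, PR, PS, PT, QR, QS, QT, RS, RT, ST
  2-simplices (5): PQR, PRT, PST, QRS, QST

giving chain groups C_0 ≅ Z^5, C_1 ≅ Z^10, C_2 ≅ Z^5.

∂_1: C_1 → C_0 is given by ∂[p,q] = [q] − [p].
The 5×10 boundary matrix has rank 4 and Smith normal form diag(1,1,1,1).

∂_2: C_2 → C_1 sends each 2-simplex [p,q,r] to [q,r] − [p,r] + [p,q]. For instance
  ∂PST = ST − PT + PS,
  ∂PQR = QR − PR + PQ.
The resulting 10×5 matrix has rank 5, and its Smith normal form has invariant factors (1,1,1,1,1).

Computing H_k = (kernel of ∂_k) / (image of ∂_{k+1}):

  H_1: rank ker ∂_1 − rank ∂_2 = (10 − 4) − 5 = 1, and the invariant factors of ∂_2 are all 1, so H_1 = Z.

H_1 = Z.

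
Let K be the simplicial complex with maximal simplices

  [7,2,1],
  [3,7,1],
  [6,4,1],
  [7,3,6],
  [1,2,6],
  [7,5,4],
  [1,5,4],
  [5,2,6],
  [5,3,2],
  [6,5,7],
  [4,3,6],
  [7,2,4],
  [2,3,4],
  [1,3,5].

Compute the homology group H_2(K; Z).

H_2 ≅ Z.

Fix the vertex order 1 < 2 < 3 < 4 < 5 < 6 < 7 and write every simplex with vertices in increasing order. Then dim K = 2 and the simplices of K are:

  0-simplices (7): [1], [2], [3], [4], [5], [6], [7]
  1-simplices (21): [1,2], [1,3], [1,4], [1,5], [1,6], [1,7], [2,3], [2,4], [2,5], [2,6], [2,7], [3,4], [3,5], [3,6], [3,7], [4,5], [4,6], [4,7], [5,6], [5,7], [6,7]
  2-simplices (14): [1,2,6], [1,2,7], [1,3,5], [1,3,7], [1,4,5], [1,4,6], [2,3,4], [2,3,5], [2,4,7], [2,5,6], [3,4,6], [3,6,7], [4,5,7], [5,6,7]

so the chain groups are C_0 ≅ Z^7, C_1 ≅ Z^21, C_2 ≅ Z^14.

Boundary ∂_1: C_1 → C_0 is given by ∂[p,q] = [q] − [p]. For instance
  ∂[4,6] = [6] − [4].
As a 7×21 matrix over Z this has rank 6, with invariant factors (1,1,1,1,1,1).

Boundary ∂_2: C_2 → C_1 sends each 2-simplex [p,q,r] to [q,r] − [p,r] + [p,q]. For instance
  ∂[1,3,7] = [3,7] − [1,7] + [1,3],
  ∂[2,3,5] = [3,5] − [2,5] + [2,3].
This gives a 21×14 integer matrix of rank 13; reducing to Smith normal form yields diagonal entries (1,1,1,1,1,1,1,1,1,1,1,1,1).

Reading off H_k = ker ∂_k / im ∂_{k+1}:

  H_2: rank ker ∂_2 − rank ∂_3 = (14 − 13) − 0 = 1, and there is no ∂_3, so H_2 = Z.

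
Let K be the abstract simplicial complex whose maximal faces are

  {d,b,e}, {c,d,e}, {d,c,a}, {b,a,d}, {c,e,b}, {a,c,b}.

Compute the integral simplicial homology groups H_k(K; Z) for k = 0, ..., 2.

Fix the vertex order a < b < c < d < e and write every simplex with vertices in increasing order. Then dim K = 2 and the simplices of K are:

  0-simplices (5): a, b, c, d, e
  1-simplices (9): ab, ac, ad, bc, bd, be, cd, ce, de
  2-simplices (6): abc, abd, acd, bce, bde, cde

giving chain groups C_0 ≅ Z^5, C_1 ≅ Z^9, C_2 ≅ Z^6.

Boundary ∂_1: C_1 → C_0 is given by ∂[p,q] = [q] − [p].
The resulting 5×9 matrix has rank 4, and its Smith normal form has invariant factors (1,1,1,1).

The boundary map ∂_2: C_2 → C_1 acts by ∂[p,q,r] = [q,r] − [p,r] + [p,q]. For instance
  ∂abc = bc − ac + ab,
  ∂bde = de − be + bd.
As a 9×6 matrix over Z this has rank 5, with invariant factors (1,1,1,1,1).

Reading off H_k = ker ∂_k / im ∂_{k+1}:

  H_0: rank C_0 − rank ∂_1 = 5 − 4 = 1, and the invariant factors of ∂_1 are all 1, so H_0 = Z.
  H_1: rank ker ∂_1 − rank ∂_2 = (9 − 4) − 5 = 0, and the invariant factors of ∂_2 are all 1, so H_1 = 0.
  H_2: rank ker ∂_2 − rank ∂_3 = (6 − 5) − 0 = 1, and there is no ∂_3, so H_2 = Z.

H_0 = Z,  H_1 = 0,  H_2 = Z.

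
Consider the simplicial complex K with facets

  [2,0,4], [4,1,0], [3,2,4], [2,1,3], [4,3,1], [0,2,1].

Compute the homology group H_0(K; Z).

H_0 = Z.

Take the total order 0 < 1 < 2 < 3 < 4 on the vertex set. Then K (dimension 2) consists of the simplices:

  0-simplices (5): [0], [1], [2], [3], [4]
  1-simplices (9): [0,1], [0,2], [0,4], [1,2], [1,3], [1,4], [2,3], [2,4], [3,4]
  2-simplices (6): [0,1,2], [0,1,4], [0,2,4], [1,2,3], [1,3,4], [2,3,4]

giving chain groups C_0 ≅ Z^5, C_1 ≅ Z^9, C_2 ≅ Z^6.

∂_1: C_1 → C_0 is given by ∂[p,q] = [q] − [p].
The 5×9 boundary matrix has rank 4 and Smith normal form diag(1,1,1,1).

The boundary map ∂_2: C_2 → C_1 acts by ∂[p,q,r] = [q,r] − [p,r] + [p,q]. For instance
  ∂[0,2,4] = [2,4] − [0,4] + [0,2],
  ∂[1,2,3] = [2,3] − [1,3] + [1,2].
The resulting 9×6 matrix has rank 5, and its Smith normal form has invariant factors (1,1,1,1,1).

Computing H_k = (kernel of ∂_k) / (image of ∂_{k+1}):

  H_0: rank C_0 − rank ∂_1 = 5 − 4 = 1, and the invariant factors of ∂_1 are all 1, so H_0 ≅ Z.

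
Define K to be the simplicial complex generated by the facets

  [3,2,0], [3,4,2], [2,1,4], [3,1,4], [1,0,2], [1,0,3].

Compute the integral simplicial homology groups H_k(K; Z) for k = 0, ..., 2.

H_0 ≅ Z,  H_1 = 0,  H_2 ≅ Z.

Fix the vertex order 0 < 1 < 2 < 3 < 4 and write every simplex with vertices in increasing order. Then dim K = 2 and the simplices of K are:

  0-simplices (5): [0], [1], [2], [3], [4]
  1-simplices (9): [0,1], [0,2], [0,3], [1,2], [1,3], [1,4], [2,3], [2,4], [3,4]
  2-simplices (6): [0,1,2], [0,1,3], [0,2,3], [1,2,4], [1,3,4], [2,3,4]

Hence C_0 ≅ Z^5, C_1 ≅ Z^9, C_2 ≅ Z^6.

Boundary ∂_1: C_1 → C_0 is given by ∂[p,q] = [q] − [p]. For instance
  ∂[1,2] = [2] − [1].
The resulting 5×9 matrix has rank 4, and its Smith normal form has invariant factors (1,1,1,1).

The boundary map ∂_2: C_2 → C_1 acts by ∂[p,q,r] = [q,r] − [p,r] + [p,q]. For instance
  ∂[0,2,3] = [2,3] − [0,3] + [0,2],
  ∂[1,2,4] = [2,4] − [1,4] + [1,2].
This gives a 9×6 integer matrix of rank 5; reducing to Smith normal form yields diagonal entries (1,1,1,1,1).

From H_k ≅ ker(∂_k) / im(∂_{k+1}) we obtain:

  H_0: rank C_0 − rank ∂_1 = 5 − 4 = 1, and the invariant factors of ∂_1 are all 1, so H_0 = Z.
  H_1: rank ker ∂_1 − rank ∂_2 = (9 − 4) − 5 = 0, and the invariant factors of ∂_2 are all 1, so H_1 = 0.
  H_2: rank ker ∂_2 − rank ∂_3 = (6 − 5) − 0 = 1, and there is no ∂_3, so H_2 = Z.

(K is a triangulation of the 2-sphere S^2.)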